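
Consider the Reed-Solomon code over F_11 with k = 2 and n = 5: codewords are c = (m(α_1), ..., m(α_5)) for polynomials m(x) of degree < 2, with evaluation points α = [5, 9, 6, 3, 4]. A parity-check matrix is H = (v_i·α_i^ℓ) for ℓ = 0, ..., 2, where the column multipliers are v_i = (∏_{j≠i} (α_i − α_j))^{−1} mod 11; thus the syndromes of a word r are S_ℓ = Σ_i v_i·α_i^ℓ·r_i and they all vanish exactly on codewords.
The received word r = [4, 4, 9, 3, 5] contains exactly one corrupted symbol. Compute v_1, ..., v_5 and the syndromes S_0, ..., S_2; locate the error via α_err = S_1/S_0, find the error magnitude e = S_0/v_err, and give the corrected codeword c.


S = (1, 5, 3), error at position 1, error magnitude e = 8, c = [7, 4, 9, 3, 5].

Step 1: column multipliers v_i = (∏_{j≠i}(α_i − α_j))^{−1} mod 11.
  i = 1 (α = 5): (5−9)(5−6)(5−3)(5−4) = (−4)·(−1)·2·1 = 8 ≡ 8, so v_1 = 8^{−1} = 7 (mod 11).
  i = 2 (α = 9): (9−5)(9−6)(9−3)(9−4) = 4·3·6·5 = 360 ≡ 8, so v_2 = 8^{−1} = 7 (mod 11).
  i = 3 (α = 6): (6−5)(6−9)(6−3)(6−4) = 1·(−3)·3·2 = −18 ≡ 4, so v_3 = 4^{−1} = 3 (mod 11).
  i = 4 (α = 3): (3−5)(3−9)(3−6)(3−4) = (−2)·(−6)·(−3)·(−1) = 36 ≡ 3, so v_4 = 3^{−1} = 4 (mod 11).
  i = 5 (α = 4): (4−5)(4−9)(4−6)(4−3) = (−1)·(−5)·(−2)·1 = −10 ≡ 1, so v_5 = 1^{−1} = 1 (mod 11).
  v = [7, 7, 3, 4, 1].
Step 2: syndromes of r = [4, 4, 9, 3, 5] (all sums mod 11).
  S_0 = Σ v_i r_i = 7·4 + 7·4 + 3·9 + 4·3 + 1·5 = 100 ≡ 1.
  S_1 = Σ v_i α_i r_i = 7·5·4 + 7·9·4 + 3·6·9 + 4·3·3 + 1·4·5 = 610 ≡ 5.
  α_i^2 mod 11 = [3, 4, 3, 9, 5].
  S_2 = Σ v_i α_i^2 r_i = 7·3·4 + 7·4·4 + 3·3·9 + 4·9·3 + 1·5·5 = 410 ≡ 3.
  S = (1, 5, 3) ≠ 0, so r is not a codeword (an error is present).
Step 3: locate the error. For a single error e at position i, S_ℓ = v_i·e·α_i^ℓ, so α_err = S_1/S_0.
  S_0^{−1} = 1^{−1} = 1 (mod 11), so α_err = 5·1 = 5 ≡ 5 = α_1. Error position i = 1.
  Consistency check: S_2/S_1 = 3·9 = 27 ≡ 5 = α_err ✓ (single-error assumption holds).
Step 4: error magnitude e = S_0/v_1 = S_0·∏_{j≠1}(α_1 − α_j) = 1·8 = 8 ≡ 8 (mod 11).
Step 5: correct position 1: c_1 = r_1 − e = 4 − 8 ≡ 7 (mod 11). Hence c = [7, 4, 9, 3, 5].
  Check: interpolating c through the α_i gives m(x) = 8 + 2·x (degree < 2) with m(α_i) = c_i for every i, so c is indeed a codeword.


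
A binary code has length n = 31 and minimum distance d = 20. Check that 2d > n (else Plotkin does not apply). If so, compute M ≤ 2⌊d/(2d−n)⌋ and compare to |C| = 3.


Plotkin bound M ≤ 4; given |C| = 3 ≤ bound (satisfied).

Check applicability: 2d = 40, n = 31.
2d − n = 9 > 0, so Plotkin applies.
Compute d/(2d−n) = 20/9 ≈ 2.2222.
⌊d/(2d−n)⌋ = 2.
Plotkin bound: M ≤ 2·2 = 4.
Given |C| = 3, check: satisfied.
This |C| is below the Plotkin bound.


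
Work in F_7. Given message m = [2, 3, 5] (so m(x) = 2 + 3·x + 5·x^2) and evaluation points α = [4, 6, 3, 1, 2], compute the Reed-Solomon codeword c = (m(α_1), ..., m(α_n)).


c = [3, 4, 0, 3, 0]

Message polynomial: m(x) = 2 + 3·x + 5·x^2 (mod 7).
For each evaluation point α_i, compute m(α_i) mod 7:
  α_1 = 4: Horner steps 5 → 2 → 3, so m(4) = 3.
  α_2 = 6: Horner steps 5 → 5 → 4, so m(6) = 4.
  α_3 = 3: Horner steps 5 → 4 → 0, so m(3) = 0.
  α_4 = 1: Horner steps 5 → 1 → 3, so m(1) = 3.
  α_5 = 2: Horner steps 5 → 6 → 0, so m(2) = 0.
Codeword c = [3, 4, 0, 3, 0] ∈ F_7^5.


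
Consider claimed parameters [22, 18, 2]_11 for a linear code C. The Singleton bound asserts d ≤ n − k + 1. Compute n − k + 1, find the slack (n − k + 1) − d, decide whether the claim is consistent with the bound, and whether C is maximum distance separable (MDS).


Singleton RHS = n − k + 1 = 5, slack = 3, bound satisfied, not MDS.

Singleton bound: d ≤ n − k + 1.
Here n = 22, k = 18, so n − k + 1 = 5.
Given d = 2, check d ≤ 5: YES.
Slack = (n − k + 1) − d = 3.
The code is NOT MDS (slack = 3 > 0).
Description: the claimed parameters are [22, 18, 2]_11; such a code would be non-MDS.


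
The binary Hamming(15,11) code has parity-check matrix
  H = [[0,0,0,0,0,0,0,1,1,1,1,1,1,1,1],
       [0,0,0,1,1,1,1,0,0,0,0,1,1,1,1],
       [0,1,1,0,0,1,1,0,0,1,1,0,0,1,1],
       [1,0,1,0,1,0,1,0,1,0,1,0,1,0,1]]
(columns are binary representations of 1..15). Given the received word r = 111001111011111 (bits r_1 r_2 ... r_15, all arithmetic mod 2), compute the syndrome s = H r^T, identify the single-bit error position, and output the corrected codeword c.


s = (1, 0, 1, 1)^T, error position = 11, corrected codeword c = 111001111001111

Compute s = H r^T mod 2 one row at a time:
  s_1 = 1 + 1 + 0 + 1 + 1 + 1 + 1 + 1 = 7 ≡ 1 (mod 2).
  s_2 = 0 + 0 + 1 + 1 + 1 + 1 + 1 + 1 = 6 ≡ 0 (mod 2).
  s_3 = 1 + 1 + 1 + 1 + 0 + 1 + 1 + 1 = 7 ≡ 1 (mod 2).
  s_4 = 1 + 1 + 0 + 1 + 1 + 1 + 1 + 1 = 7 ≡ 1 (mod 2).
s = (1, 0, 1, 1)^T — this equals column 11 of H (binary 1011), so error is at position 11.
Correct: flip bit 11 of r = 111001111011111 to get c = 111001111001111.


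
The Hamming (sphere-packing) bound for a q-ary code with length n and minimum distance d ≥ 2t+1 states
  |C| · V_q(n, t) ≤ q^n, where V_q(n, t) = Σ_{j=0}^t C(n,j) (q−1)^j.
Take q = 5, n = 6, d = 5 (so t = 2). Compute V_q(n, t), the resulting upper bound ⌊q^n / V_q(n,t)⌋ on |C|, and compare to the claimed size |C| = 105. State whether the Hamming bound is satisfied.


V_q(n, t) = 265, q^n = 15625, Hamming bound = 58, |C| = 105 > bound (violated).

Step 1: Compute V_q(n, t) = Σ_{j=0}^2 C(n, j) (q−1)^j.
  j = 0: C(6,0)·(4)^0 = 1·1 = 1.
  j = 1: C(6,1)·(4)^1 = 6·4 = 24.
  j = 2: C(6,2)·(4)^2 = 15·16 = 240.
  V_q(n, t) = 1 + 24 + 240 = 265.
Step 2: q^n = 5^6 = 15625.
Step 3: Hamming bound ⌊q^n / V_q(n,t)⌋ = ⌊15625/265⌋ = 58.
Step 4: Compare |C| = 105 to 58: violated.
The claimed |C| lies above the Hamming bound, so no 5-ary code of length 6 with d ≥ 5 can have 105 codewords.


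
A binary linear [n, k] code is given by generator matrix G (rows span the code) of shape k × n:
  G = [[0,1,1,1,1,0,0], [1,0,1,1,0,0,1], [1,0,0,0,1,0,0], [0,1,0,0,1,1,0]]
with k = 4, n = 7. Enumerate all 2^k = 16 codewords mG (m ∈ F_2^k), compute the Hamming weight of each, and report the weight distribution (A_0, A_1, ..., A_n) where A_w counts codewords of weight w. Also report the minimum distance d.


Weight distribution: A_0 = 1, A_2 = 2, A_3 = 5, A_4 = 5, A_5 = 2, A_7 = 1. Minimum distance d = 2.

Enumerate all 2^4 = 16 messages m ∈ F_2^4.
For each, compute codeword c = mG in F_2^7, then tally its weight.
  m = 0000 → c = 0000000, weight = 0.
  m = 1000 → c = 0111100, weight = 4.
  m = 0100 → c = 1011001, weight = 4.
  m = 1100 → c = 1100101, weight = 4.
  m = 0010 → c = 1000100, weight = 2.
  m = 1010 → c = 1111000, weight = 4.
  m = 0110 → c = 0011101, weight = 4.
  m = 1110 → c = 0100001, weight = 2.
  m = 0001 → c = 0100110, weight = 3.
  m = 1001 → c = 0011010, weight = 3.
  m = 0101 → c = 1111111, weight = 7.
  m = 1101 → c = 1000011, weight = 3.
  m = 0011 → c = 1100010, weight = 3.
  m = 1011 → c = 1011110, weight = 5.
  m = 0111 → c = 0111011, weight = 5.
  m = 1111 → c = 0000111, weight = 3.
Tally weights:
  weight 0: 1 codewords.
  weight 2: 2 codewords.
  weight 3: 5 codewords.
  weight 4: 5 codewords.
  weight 5: 2 codewords.
  weight 7: 1 codewords.
Minimum distance d = smallest w > 0 with A_w > 0 = 2.
Sanity: Σ A_w = 16 = 2^4 = 16 ✓.


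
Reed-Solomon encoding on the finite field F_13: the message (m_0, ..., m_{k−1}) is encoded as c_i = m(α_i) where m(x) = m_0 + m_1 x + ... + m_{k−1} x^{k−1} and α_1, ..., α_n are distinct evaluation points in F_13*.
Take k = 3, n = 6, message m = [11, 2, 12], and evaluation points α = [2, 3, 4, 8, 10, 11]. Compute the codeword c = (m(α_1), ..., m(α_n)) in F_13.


c = [11, 8, 3, 2, 9, 3]

Message polynomial: m(x) = 11 + 2·x + 12·x^2 (mod 13).
For each evaluation point α_i, compute m(α_i) mod 13:
  α_1 = 2: Horner steps 12 → 0 → 11, so m(2) = 11.
  α_2 = 3: Horner steps 12 → 12 → 8, so m(3) = 8.
  α_3 = 4: Horner steps 12 → 11 → 3, so m(4) = 3.
  α_4 = 8: Horner steps 12 → 7 → 2, so m(8) = 2.
  α_5 = 10: Horner steps 12 → 5 → 9, so m(10) = 9.
  α_6 = 11: Horner steps 12 → 4 → 3, so m(11) = 3.
Codeword c = [11, 8, 3, 2, 9, 3] ∈ F_13^6.


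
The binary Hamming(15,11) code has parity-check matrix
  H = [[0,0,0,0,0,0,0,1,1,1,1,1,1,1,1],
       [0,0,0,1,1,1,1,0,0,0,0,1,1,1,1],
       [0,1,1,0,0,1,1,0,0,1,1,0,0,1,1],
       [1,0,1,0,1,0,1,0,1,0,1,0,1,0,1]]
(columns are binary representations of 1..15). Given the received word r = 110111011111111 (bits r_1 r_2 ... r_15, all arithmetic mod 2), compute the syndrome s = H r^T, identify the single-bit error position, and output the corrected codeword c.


s = (0, 1, 0, 0)^T, error position = 4, corrected codeword c = 110011011111111

Compute s = H r^T mod 2 one row at a time:
  s_1 = 1 + 1 + 1 + 1 + 1 + 1 + 1 + 1 = 8 ≡ 0 (mod 2).
  s_2 = 1 + 1 + 1 + 0 + 1 + 1 + 1 + 1 = 7 ≡ 1 (mod 2).
  s_3 = 1 + 0 + 1 + 0 + 1 + 1 + 1 + 1 = 6 ≡ 0 (mod 2).
  s_4 = 1 + 0 + 1 + 0 + 1 + 1 + 1 + 1 = 6 ≡ 0 (mod 2).
s = (0, 1, 0, 0)^T — this equals column 4 of H (binary 0100), so error is at position 4.
Correct: flip bit 4 of r = 110111011111111 to get c = 110011011111111.


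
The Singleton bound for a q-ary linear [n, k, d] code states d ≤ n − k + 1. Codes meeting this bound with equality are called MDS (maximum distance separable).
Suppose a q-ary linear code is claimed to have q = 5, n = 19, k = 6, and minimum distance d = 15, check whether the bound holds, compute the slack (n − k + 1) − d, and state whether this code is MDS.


Singleton RHS = n − k + 1 = 14, slack = -1, bound violated (no such code; not MDS).

Singleton bound: d ≤ n − k + 1.
Here n = 19, k = 6, so n − k + 1 = 14.
Given d = 15, check d ≤ 14: NO.
Slack = (n − k + 1) − d = -1.
The slack is negative: d = 15 exceeds n − k + 1 = 14 by 1, so the Singleton bound is violated and no linear [19, 6, 15]_5 code can exist. In particular it is not MDS (MDS requires d = n − k + 1 exactly).
Description: the claimed parameters are [19, 6, 15]_5; such a code would be impossible (violates the Singleton bound).


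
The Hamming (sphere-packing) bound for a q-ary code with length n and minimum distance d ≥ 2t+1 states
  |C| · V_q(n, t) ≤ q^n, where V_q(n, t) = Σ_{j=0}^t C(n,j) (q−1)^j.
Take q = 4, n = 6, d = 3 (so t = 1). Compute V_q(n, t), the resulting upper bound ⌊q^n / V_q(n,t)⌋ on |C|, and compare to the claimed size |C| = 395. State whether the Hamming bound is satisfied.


V_q(n, t) = 19, q^n = 4096, Hamming bound = 215, |C| = 395 > bound (violated).

Step 1: Compute V_q(n, t) = Σ_{j=0}^1 C(n, j) (q−1)^j.
  j = 0: C(6,0)·(3)^0 = 1·1 = 1.
  j = 1: C(6,1)·(3)^1 = 6·3 = 18.
  V_q(n, t) = 1 + 18 = 19.
Step 2: q^n = 4^6 = 4096.
Step 3: Hamming bound ⌊q^n / V_q(n,t)⌋ = ⌊4096/19⌋ = 215.
Step 4: Compare |C| = 395 to 215: violated.
The claimed |C| lies above the Hamming bound, so no 4-ary code of length 6 with d ≥ 3 can have 395 codewords.


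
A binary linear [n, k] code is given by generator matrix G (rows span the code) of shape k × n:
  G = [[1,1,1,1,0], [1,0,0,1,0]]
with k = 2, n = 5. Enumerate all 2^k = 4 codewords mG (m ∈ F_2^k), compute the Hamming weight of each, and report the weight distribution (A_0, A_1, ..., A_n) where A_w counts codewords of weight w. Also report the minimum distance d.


Weight distribution: A_0 = 1, A_2 = 2, A_4 = 1. Minimum distance d = 2.

Enumerate all 2^2 = 4 messages m ∈ F_2^2.
For each, compute codeword c = mG in F_2^5, then tally its weight.
  m = 00 → c = 00000, weight = 0.
  m = 10 → c = 11110, weight = 4.
  m = 01 → c = 10010, weight = 2.
  m = 11 → c = 01100, weight = 2.
Tally weights:
  weight 0: 1 codewords.
  weight 2: 2 codewords.
  weight 4: 1 codewords.
Minimum distance d = smallest w > 0 with A_w > 0 = 2.
Sanity: Σ A_w = 4 = 2^2 = 4 ✓.


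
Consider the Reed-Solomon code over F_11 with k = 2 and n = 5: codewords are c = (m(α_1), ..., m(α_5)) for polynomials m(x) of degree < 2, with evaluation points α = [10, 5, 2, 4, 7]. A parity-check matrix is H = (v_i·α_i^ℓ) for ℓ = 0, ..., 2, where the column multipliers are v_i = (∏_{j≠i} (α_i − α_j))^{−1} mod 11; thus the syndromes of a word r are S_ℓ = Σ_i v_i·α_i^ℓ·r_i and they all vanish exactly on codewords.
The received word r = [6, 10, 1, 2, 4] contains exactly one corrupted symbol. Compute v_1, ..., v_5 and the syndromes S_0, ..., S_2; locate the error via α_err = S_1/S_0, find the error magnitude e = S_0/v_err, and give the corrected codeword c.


S = (9, 7, 3), error at position 3, error magnitude e = 4, c = [6, 10, 8, 2, 4].

Step 1: column multipliers v_i = (∏_{j≠i}(α_i − α_j))^{−1} mod 11.
  i = 1 (α = 10): (10−5)(10−2)(10−4)(10−7) = 5·8·6·3 = 720 ≡ 5, so v_1 = 5^{−1} = 9 (mod 11).
  i = 2 (α = 5): (5−10)(5−2)(5−4)(5−7) = (−5)·3·1·(−2) = 30 ≡ 8, so v_2 = 8^{−1} = 7 (mod 11).
  i = 3 (α = 2): (2−10)(2−5)(2−4)(2−7) = (−8)·(−3)·(−2)·(−5) = 240 ≡ 9, so v_3 = 9^{−1} = 5 (mod 11).
  i = 4 (α = 4): (4−10)(4−5)(4−2)(4−7) = (−6)·(−1)·2·(−3) = −36 ≡ 8, so v_4 = 8^{−1} = 7 (mod 11).
  i = 5 (α = 7): (7−10)(7−5)(7−2)(7−4) = (−3)·2·5·3 = −90 ≡ 9, so v_5 = 9^{−1} = 5 (mod 11).
  v = [9, 7, 5, 7, 5].
Step 2: syndromes of r = [6, 10, 1, 2, 4] (all sums mod 11).
  S_0 = Σ v_i r_i = 9·6 + 7·10 + 5·1 + 7·2 + 5·4 = 163 ≡ 9.
  S_1 = Σ v_i α_i r_i = 9·10·6 + 7·5·10 + 5·2·1 + 7·4·2 + 5·7·4 = 1096 ≡ 7.
  α_i^2 mod 11 = [1, 3, 4, 5, 5].
  S_2 = Σ v_i α_i^2 r_i = 9·1·6 + 7·3·10 + 5·4·1 + 7·5·2 + 5·5·4 = 454 ≡ 3.
  S = (9, 7, 3) ≠ 0, so r is not a codeword (an error is present).
Step 3: locate the error. For a single error e at position i, S_ℓ = v_i·e·α_i^ℓ, so α_err = S_1/S_0.
  S_0^{−1} = 9^{−1} = 5 (mod 11), so α_err = 7·5 = 35 ≡ 2 = α_3. Error position i = 3.
  Consistency check: S_2/S_1 = 3·8 = 24 ≡ 2 = α_err ✓ (single-error assumption holds).
Step 4: error magnitude e = S_0/v_3 = S_0·∏_{j≠3}(α_3 − α_j) = 9·9 = 81 ≡ 4 (mod 11).
Step 5: correct position 3: c_3 = r_3 − e = 1 − 4 ≡ 8 (mod 11). Hence c = [6, 10, 8, 2, 4].
  Check: interpolating c through the α_i gives m(x) = 3 + 8·x (degree < 2) with m(α_i) = c_i for every i, so c is indeed a codeword.


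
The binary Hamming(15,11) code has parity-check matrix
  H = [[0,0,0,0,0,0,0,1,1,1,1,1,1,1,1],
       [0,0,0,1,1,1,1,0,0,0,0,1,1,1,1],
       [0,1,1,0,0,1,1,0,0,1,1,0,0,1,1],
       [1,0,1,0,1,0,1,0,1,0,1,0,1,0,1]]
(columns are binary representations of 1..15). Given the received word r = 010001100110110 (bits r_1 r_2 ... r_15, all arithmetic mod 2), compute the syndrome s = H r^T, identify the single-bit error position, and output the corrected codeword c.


s = (0, 0, 0, 1)^T, error position = 1, corrected codeword c = 110001100110110

Compute s = H r^T mod 2 one row at a time:
  s_1 = 0 + 0 + 1 + 1 + 0 + 1 + 1 + 0 = 4 ≡ 0 (mod 2).
  s_2 = 0 + 0 + 1 + 1 + 0 + 1 + 1 + 0 = 4 ≡ 0 (mod 2).
  s_3 = 1 + 0 + 1 + 1 + 1 + 1 + 1 + 0 = 6 ≡ 0 (mod 2).
  s_4 = 0 + 0 + 0 + 1 + 0 + 1 + 1 + 0 = 3 ≡ 1 (mod 2).
s = (0, 0, 0, 1)^T — this equals column 1 of H (binary 0001), so error is at position 1.
Correct: flip bit 1 of r = 010001100110110 to get c = 110001100110110.


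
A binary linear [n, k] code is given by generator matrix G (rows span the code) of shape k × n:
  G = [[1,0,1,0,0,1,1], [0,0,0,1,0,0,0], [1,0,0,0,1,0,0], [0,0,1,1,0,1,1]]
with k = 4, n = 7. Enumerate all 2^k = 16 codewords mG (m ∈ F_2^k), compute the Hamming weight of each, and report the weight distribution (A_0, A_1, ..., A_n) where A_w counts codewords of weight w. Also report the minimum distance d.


Weight distribution: A_0 = 1, A_1 = 3, A_2 = 3, A_3 = 2, A_4 = 3, A_5 = 3, A_6 = 1. Minimum distance d = 1.

Enumerate all 2^4 = 16 messages m ∈ F_2^4.
For each, compute codeword c = mG in F_2^7, then tally its weight.
  m = 0000 → c = 0000000, weight = 0.
  m = 1000 → c = 1010011, weight = 4.
  m = 0100 → c = 0001000, weight = 1.
  m = 1100 → c = 1011011, weight = 5.
  m = 0010 → c = 1000100, weight = 2.
  m = 1010 → c = 0010111, weight = 4.
  m = 0110 → c = 1001100, weight = 3.
  m = 1110 → c = 0011111, weight = 5.
  m = 0001 → c = 0011011, weight = 4.
  m = 1001 → c = 1001000, weight = 2.
  m = 0101 → c = 0010011, weight = 3.
  m = 1101 → c = 1000000, weight = 1.
  m = 0011 → c = 1011111, weight = 6.
  m = 1011 → c = 0001100, weight = 2.
  m = 0111 → c = 1010111, weight = 5.
  m = 1111 → c = 0000100, weight = 1.
Tally weights:
  weight 0: 1 codewords.
  weight 1: 3 codewords.
  weight 2: 3 codewords.
  weight 3: 2 codewords.
  weight 4: 3 codewords.
  weight 5: 3 codewords.
  weight 6: 1 codewords.
Minimum distance d = smallest w > 0 with A_w > 0 = 1.
Sanity: Σ A_w = 16 = 2^4 = 16 ✓.


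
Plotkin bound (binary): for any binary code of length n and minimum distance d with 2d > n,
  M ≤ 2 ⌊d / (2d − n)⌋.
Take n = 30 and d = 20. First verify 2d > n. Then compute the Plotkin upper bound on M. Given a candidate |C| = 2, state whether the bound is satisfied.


Plotkin bound M ≤ 4; given |C| = 2 ≤ bound (satisfied).

Check applicability: 2d = 40, n = 30.
2d − n = 10 > 0, so Plotkin applies.
Compute d/(2d−n) = 20/10 ≈ 2.0000.
⌊d/(2d−n)⌋ = 2.
Plotkin bound: M ≤ 2·2 = 4.
Given |C| = 2, check: satisfied.
This |C| is below the Plotkin bound.


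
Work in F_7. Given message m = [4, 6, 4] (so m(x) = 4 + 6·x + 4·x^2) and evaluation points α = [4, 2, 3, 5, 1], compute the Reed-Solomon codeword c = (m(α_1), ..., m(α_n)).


c = [1, 4, 2, 1, 0]

Message polynomial: m(x) = 4 + 6·x + 4·x^2 (mod 7).
For each evaluation point α_i, compute m(α_i) mod 7:
  α_1 = 4: Horner steps 4 → 1 → 1, so m(4) = 1.
  α_2 = 2: Horner steps 4 → 0 → 4, so m(2) = 4.
  α_3 = 3: Horner steps 4 → 4 → 2, so m(3) = 2.
  α_4 = 5: Horner steps 4 → 5 → 1, so m(5) = 1.
  α_5 = 1: Horner steps 4 → 3 → 0, so m(1) = 0.
Codeword c = [1, 4, 2, 1, 0] ∈ F_7^5.


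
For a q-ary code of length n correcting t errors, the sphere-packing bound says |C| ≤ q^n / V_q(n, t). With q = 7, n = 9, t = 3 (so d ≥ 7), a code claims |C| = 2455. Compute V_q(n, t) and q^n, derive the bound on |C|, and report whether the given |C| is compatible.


V_q(n, t) = 19495, q^n = 40353607, Hamming bound = 2069, |C| = 2455 > bound (violated).

Step 1: Compute V_q(n, t) = Σ_{j=0}^3 C(n, j) (q−1)^j.
  j = 0: C(9,0)·(6)^0 = 1·1 = 1.
  j = 1: C(9,1)·(6)^1 = 9·6 = 54.
  j = 2: C(9,2)·(6)^2 = 36·36 = 1296.
  j = 3: C(9,3)·(6)^3 = 84·216 = 18144.
  V_q(n, t) = 1 + 54 + 1296 + 18144 = 19495.
Step 2: q^n = 7^9 = 40353607.
Step 3: Hamming bound ⌊q^n / V_q(n,t)⌋ = ⌊40353607/19495⌋ = 2069.
Step 4: Compare |C| = 2455 to 2069: violated.
The claimed |C| lies above the Hamming bound, so no 7-ary code of length 9 with d ≥ 7 can have 2455 codewords.


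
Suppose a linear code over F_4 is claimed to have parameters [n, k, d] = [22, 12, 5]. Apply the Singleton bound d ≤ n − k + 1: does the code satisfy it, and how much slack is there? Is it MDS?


Singleton RHS = n − k + 1 = 11, slack = 6, bound satisfied, not MDS.

Singleton bound: d ≤ n − k + 1.
Here n = 22, k = 12, so n − k + 1 = 11.
Given d = 5, check d ≤ 11: YES.
Slack = (n − k + 1) − d = 6.
The code is NOT MDS (slack = 6 > 0).
Description: the claimed parameters are [22, 12, 5]_4; such a code would be non-MDS.


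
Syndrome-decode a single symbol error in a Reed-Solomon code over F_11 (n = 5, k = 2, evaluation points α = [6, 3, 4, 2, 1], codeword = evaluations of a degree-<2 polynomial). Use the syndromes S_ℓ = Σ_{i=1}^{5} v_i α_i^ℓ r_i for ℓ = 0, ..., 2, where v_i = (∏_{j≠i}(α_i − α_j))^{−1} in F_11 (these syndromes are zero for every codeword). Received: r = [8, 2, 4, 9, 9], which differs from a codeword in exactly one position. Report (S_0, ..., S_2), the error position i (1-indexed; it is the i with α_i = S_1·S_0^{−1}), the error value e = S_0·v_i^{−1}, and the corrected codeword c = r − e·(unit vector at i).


S = (3, 6, 1), error at position 4, error magnitude e = 9, c = [8, 2, 4, 0, 9].

Step 1: column multipliers v_i = (∏_{j≠i}(α_i − α_j))^{−1} mod 11.
  i = 1 (α = 6): (6−3)(6−4)(6−2)(6−1) = 3·2·4·5 = 120 ≡ 10, so v_1 = 10^{−1} = 10 (mod 11).
  i = 2 (α = 3): (3−6)(3−4)(3−2)(3−1) = (−3)·(−1)·1·2 = 6 ≡ 6, so v_2 = 6^{−1} = 2 (mod 11).
  i = 3 (α = 4): (4−6)(4−3)(4−2)(4−1) = (−2)·1·2·3 = −12 ≡ 10, so v_3 = 10^{−1} = 10 (mod 11).
  i = 4 (α = 2): (2−6)(2−3)(2−4)(2−1) = (−4)·(−1)·(−2)·1 = −8 ≡ 3, so v_4 = 3^{−1} = 4 (mod 11).
  i = 5 (α = 1): (1−6)(1−3)(1−4)(1−2) = (−5)·(−2)·(−3)·(−1) = 30 ≡ 8, so v_5 = 8^{−1} = 7 (mod 11).
  v = [10, 2, 10, 4, 7].
Step 2: syndromes of r = [8, 2, 4, 9, 9] (all sums mod 11).
  S_0 = Σ v_i r_i = 10·8 + 2·2 + 10·4 + 4·9 + 7·9 = 223 ≡ 3.
  S_1 = Σ v_i α_i r_i = 10·6·8 + 2·3·2 + 10·4·4 + 4·2·9 + 7·1·9 = 787 ≡ 6.
  α_i^2 mod 11 = [3, 9, 5, 4, 1].
  S_2 = Σ v_i α_i^2 r_i = 10·3·8 + 2·9·2 + 10·5·4 + 4·4·9 + 7·1·9 = 683 ≡ 1.
  S = (3, 6, 1) ≠ 0, so r is not a codeword (an error is present).
Step 3: locate the error. For a single error e at position i, S_ℓ = v_i·e·α_i^ℓ, so α_err = S_1/S_0.
  S_0^{−1} = 3^{−1} = 4 (mod 11), so α_err = 6·4 = 24 ≡ 2 = α_4. Error position i = 4.
  Consistency check: S_2/S_1 = 1·2 = 2 ≡ 2 = α_err ✓ (single-error assumption holds).
Step 4: error magnitude e = S_0/v_4 = S_0·∏_{j≠4}(α_4 − α_j) = 3·3 = 9 ≡ 9 (mod 11).
Step 5: correct position 4: c_4 = r_4 − e = 9 − 9 ≡ 0 (mod 11). Hence c = [8, 2, 4, 0, 9].
  Check: interpolating c through the α_i gives m(x) = 7 + 2·x (degree < 2) with m(α_i) = c_i for every i, so c is indeed a codeword.


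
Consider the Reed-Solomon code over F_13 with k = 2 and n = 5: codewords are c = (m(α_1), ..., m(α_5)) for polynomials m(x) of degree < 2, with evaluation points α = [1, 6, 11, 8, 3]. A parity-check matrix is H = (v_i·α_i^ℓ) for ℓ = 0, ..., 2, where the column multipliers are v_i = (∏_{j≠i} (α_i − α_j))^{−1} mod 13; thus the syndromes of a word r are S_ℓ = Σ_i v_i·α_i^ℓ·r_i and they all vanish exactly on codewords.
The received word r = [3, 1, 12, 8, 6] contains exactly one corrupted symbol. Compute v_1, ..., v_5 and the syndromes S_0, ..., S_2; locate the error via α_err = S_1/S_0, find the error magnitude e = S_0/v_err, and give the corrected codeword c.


S = (5, 2, 6), error at position 5, error magnitude e = 9, c = [3, 1, 12, 8, 10].

Step 1: column multipliers v_i = (∏_{j≠i}(α_i − α_j))^{−1} mod 13.
  i = 1 (α = 1): (1−6)(1−11)(1−8)(1−3) = (−5)·(−10)·(−7)·(−2) = 700 ≡ 11, so v_1 = 11^{−1} = 6 (mod 13).
  i = 2 (α = 6): (6−1)(6−11)(6−8)(6−3) = 5·(−5)·(−2)·3 = 150 ≡ 7, so v_2 = 7^{−1} = 2 (mod 13).
  i = 3 (α = 11): (11−1)(11−6)(11−8)(11−3) = 10·5·3·8 = 1200 ≡ 4, so v_3 = 4^{−1} = 10 (mod 13).
  i = 4 (α = 8): (8−1)(8−6)(8−11)(8−3) = 7·2·(−3)·5 = −210 ≡ 11, so v_4 = 11^{−1} = 6 (mod 13).
  i = 5 (α = 3): (3−1)(3−6)(3−11)(3−8) = 2·(−3)·(−8)·(−5) = −240 ≡ 7, so v_5 = 7^{−1} = 2 (mod 13).
  v = [6, 2, 10, 6, 2].
Step 2: syndromes of r = [3, 1, 12, 8, 6] (all sums mod 13).
  S_0 = Σ v_i r_i = 6·3 + 2·1 + 10·12 + 6·8 + 2·6 = 200 ≡ 5.
  S_1 = Σ v_i α_i r_i = 6·1·3 + 2·6·1 + 10·11·12 + 6·8·8 + 2·3·6 = 1770 ≡ 2.
  α_i^2 mod 13 = [1, 10, 4, 12, 9].
  S_2 = Σ v_i α_i^2 r_i = 6·1·3 + 2·10·1 + 10·4·12 + 6·12·8 + 2·9·6 = 1202 ≡ 6.
  S = (5, 2, 6) ≠ 0, so r is not a codeword (an error is present).
Step 3: locate the error. For a single error e at position i, S_ℓ = v_i·e·α_i^ℓ, so α_err = S_1/S_0.
  S_0^{−1} = 5^{−1} = 8 (mod 13), so α_err = 2·8 = 16 ≡ 3 = α_5. Error position i = 5.
  Consistency check: S_2/S_1 = 6·7 = 42 ≡ 3 = α_err ✓ (single-error assumption holds).
Step 4: error magnitude e = S_0/v_5 = S_0·∏_{j≠5}(α_5 − α_j) = 5·7 = 35 ≡ 9 (mod 13).
Step 5: correct position 5: c_5 = r_5 − e = 6 − 9 ≡ 10 (mod 13). Hence c = [3, 1, 12, 8, 10].
  Check: interpolating c through the α_i gives m(x) = 6 + 10·x (degree < 2) with m(α_i) = c_i for every i, so c is indeed a codeword.


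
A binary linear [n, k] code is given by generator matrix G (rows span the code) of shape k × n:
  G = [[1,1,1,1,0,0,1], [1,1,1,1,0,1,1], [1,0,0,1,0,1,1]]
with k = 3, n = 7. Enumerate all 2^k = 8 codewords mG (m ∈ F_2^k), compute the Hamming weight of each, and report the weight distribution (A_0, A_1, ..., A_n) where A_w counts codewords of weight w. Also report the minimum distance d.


Weight distribution: A_0 = 1, A_1 = 1, A_2 = 1, A_3 = 2, A_4 = 1, A_5 = 1, A_6 = 1. Minimum distance d = 1.

Enumerate all 2^3 = 8 messages m ∈ F_2^3.
For each, compute codeword c = mG in F_2^7, then tally its weight.
  m = 000 → c = 0000000, weight = 0.
  m = 100 → c = 1111001, weight = 5.
  m = 010 → c = 1111011, weight = 6.
  m = 110 → c = 0000010, weight = 1.
  m = 001 → c = 1001011, weight = 4.
  m = 101 → c = 0110010, weight = 3.
  m = 011 → c = 0110000, weight = 2.
  m = 111 → c = 1001001, weight = 3.
Tally weights:
  weight 0: 1 codewords.
  weight 1: 1 codewords.
  weight 2: 1 codewords.
  weight 3: 2 codewords.
  weight 4: 1 codewords.
  weight 5: 1 codewords.
  weight 6: 1 codewords.
Minimum distance d = smallest w > 0 with A_w > 0 = 1.
Sanity: Σ A_w = 8 = 2^3 = 8 ✓.


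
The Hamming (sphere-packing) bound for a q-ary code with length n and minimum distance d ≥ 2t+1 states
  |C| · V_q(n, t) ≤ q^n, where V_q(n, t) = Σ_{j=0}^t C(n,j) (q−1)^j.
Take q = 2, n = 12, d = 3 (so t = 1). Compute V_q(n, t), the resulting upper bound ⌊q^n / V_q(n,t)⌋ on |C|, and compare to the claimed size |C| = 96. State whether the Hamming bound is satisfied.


V_q(n, t) = 13, q^n = 4096, Hamming bound = 315, |C| = 96 ≤ bound (satisfied).

Step 1: Compute V_q(n, t) = Σ_{j=0}^1 C(n, j) (q−1)^j.
  j = 0: C(12,0)·(1)^0 = 1·1 = 1.
  j = 1: C(12,1)·(1)^1 = 12·1 = 12.
  V_q(n, t) = 1 + 12 = 13.
Step 2: q^n = 2^12 = 4096.
Step 3: Hamming bound ⌊q^n / V_q(n,t)⌋ = ⌊4096/13⌋ = 315.
Step 4: Compare |C| = 96 to 315: satisfied.
The claimed |C| lies below the Hamming bound.


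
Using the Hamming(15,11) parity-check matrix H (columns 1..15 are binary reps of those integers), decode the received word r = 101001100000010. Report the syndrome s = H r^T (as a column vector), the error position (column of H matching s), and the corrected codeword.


s = (1, 1, 0, 1)^T, error position = 13, corrected codeword c = 101001100000110

Compute s = H r^T mod 2 one row at a time:
  s_1 = 0 + 0 + 0 + 0 + 0 + 0 + 1 + 0 = 1 ≡ 1 (mod 2).
  s_2 = 0 + 0 + 1 + 1 + 0 + 0 + 1 + 0 = 3 ≡ 1 (mod 2).
  s_3 = 0 + 1 + 1 + 1 + 0 + 0 + 1 + 0 = 4 ≡ 0 (mod 2).
  s_4 = 1 + 1 + 0 + 1 + 0 + 0 + 0 + 0 = 3 ≡ 1 (mod 2).
s = (1, 1, 0, 1)^T — this equals column 13 of H (binary 1101), so error is at position 13.
Correct: flip bit 13 of r = 101001100000010 to get c = 101001100000110.


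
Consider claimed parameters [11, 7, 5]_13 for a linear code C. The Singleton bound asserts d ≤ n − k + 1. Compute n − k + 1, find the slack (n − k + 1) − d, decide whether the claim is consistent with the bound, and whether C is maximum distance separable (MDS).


Singleton RHS = n − k + 1 = 5, slack = 0, bound satisfied, MDS.

Singleton bound: d ≤ n − k + 1.
Here n = 11, k = 7, so n − k + 1 = 5.
Given d = 5, check d ≤ 5: YES.
Slack = (n − k + 1) − d = 0.
The code is MDS (slack = 0).
Description: the claimed parameters are [11, 7, 5]_13; such a code would be MDS (meets Singleton bound).


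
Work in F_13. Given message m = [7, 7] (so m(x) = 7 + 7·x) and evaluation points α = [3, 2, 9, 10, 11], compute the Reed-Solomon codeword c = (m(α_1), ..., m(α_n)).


c = [2, 8, 5, 12, 6]

Message polynomial: m(x) = 7 + 7·x (mod 13).
For each evaluation point α_i, compute m(α_i) mod 13:
  α_1 = 3: Horner steps 7 → 2, so m(3) = 2.
  α_2 = 2: Horner steps 7 → 8, so m(2) = 8.
  α_3 = 9: Horner steps 7 → 5, so m(9) = 5.
  α_4 = 10: Horner steps 7 → 12, so m(10) = 12.
  α_5 = 11: Horner steps 7 → 6, so m(11) = 6.
Codeword c = [2, 8, 5, 12, 6] ∈ F_13^5.


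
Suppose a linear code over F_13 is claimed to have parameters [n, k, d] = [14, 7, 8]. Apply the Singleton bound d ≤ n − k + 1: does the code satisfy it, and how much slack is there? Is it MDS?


Singleton RHS = n − k + 1 = 8, slack = 0, bound satisfied, MDS.

Singleton bound: d ≤ n − k + 1.
Here n = 14, k = 7, so n − k + 1 = 8.
Given d = 8, check d ≤ 8: YES.
Slack = (n − k + 1) − d = 0.
The code is MDS (slack = 0).
Description: the claimed parameters are [14, 7, 8]_13; such a code would be MDS (meets Singleton bound).


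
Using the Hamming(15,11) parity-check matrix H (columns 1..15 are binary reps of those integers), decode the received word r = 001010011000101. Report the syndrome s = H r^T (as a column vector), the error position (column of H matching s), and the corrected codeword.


s = (0, 1, 0, 1)^T, error position = 5, corrected codeword c = 001000011000101

Compute s = H r^T mod 2 one row at a time:
  s_1 = 1 + 1 + 0 + 0 + 0 + 1 + 0 + 1 = 4 ≡ 0 (mod 2).
  s_2 = 0 + 1 + 0 + 0 + 0 + 1 + 0 + 1 = 3 ≡ 1 (mod 2).
  s_3 = 0 + 1 + 0 + 0 + 0 + 0 + 0 + 1 = 2 ≡ 0 (mod 2).
  s_4 = 0 + 1 + 1 + 0 + 1 + 0 + 1 + 1 = 5 ≡ 1 (mod 2).
s = (0, 1, 0, 1)^T — this equals column 5 of H (binary 0101), so error is at position 5.
Correct: flip bit 5 of r = 001010011000101 to get c = 001000011000101.


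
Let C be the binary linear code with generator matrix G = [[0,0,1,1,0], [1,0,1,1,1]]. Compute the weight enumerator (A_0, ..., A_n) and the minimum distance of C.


Weight distribution: A_0 = 1, A_2 = 2, A_4 = 1. Minimum distance d = 2.

Enumerate all 2^2 = 4 messages m ∈ F_2^2.
For each, compute codeword c = mG in F_2^5, then tally its weight.
  m = 00 → c = 00000, weight = 0.
  m = 10 → c = 00110, weight = 2.
  m = 01 → c = 10111, weight = 4.
  m = 11 → c = 10001, weight = 2.
Tally weights:
  weight 0: 1 codewords.
  weight 2: 2 codewords.
  weight 4: 1 codewords.
Minimum distance d = smallest w > 0 with A_w > 0 = 2.
Sanity: Σ A_w = 4 = 2^2 = 4 ✓.


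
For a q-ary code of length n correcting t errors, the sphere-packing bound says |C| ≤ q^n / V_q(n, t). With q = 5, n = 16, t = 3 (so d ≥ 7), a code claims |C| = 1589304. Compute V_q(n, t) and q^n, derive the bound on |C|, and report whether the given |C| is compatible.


V_q(n, t) = 37825, q^n = 152587890625, Hamming bound = 4034048, |C| = 1589304 ≤ bound (satisfied).

Step 1: Compute V_q(n, t) = Σ_{j=0}^3 C(n, j) (q−1)^j.
  j = 0: C(16,0)·(4)^0 = 1·1 = 1.
  j = 1: C(16,1)·(4)^1 = 16·4 = 64.
  j = 2: C(16,2)·(4)^2 = 120·16 = 1920.
  j = 3: C(16,3)·(4)^3 = 560·64 = 35840.
  V_q(n, t) = 1 + 64 + 1920 + 35840 = 37825.
Step 2: q^n = 5^16 = 152587890625.
Step 3: Hamming bound ⌊q^n / V_q(n,t)⌋ = ⌊152587890625/37825⌋ = 4034048.
Step 4: Compare |C| = 1589304 to 4034048: satisfied.
The claimed |C| lies below the Hamming bound.


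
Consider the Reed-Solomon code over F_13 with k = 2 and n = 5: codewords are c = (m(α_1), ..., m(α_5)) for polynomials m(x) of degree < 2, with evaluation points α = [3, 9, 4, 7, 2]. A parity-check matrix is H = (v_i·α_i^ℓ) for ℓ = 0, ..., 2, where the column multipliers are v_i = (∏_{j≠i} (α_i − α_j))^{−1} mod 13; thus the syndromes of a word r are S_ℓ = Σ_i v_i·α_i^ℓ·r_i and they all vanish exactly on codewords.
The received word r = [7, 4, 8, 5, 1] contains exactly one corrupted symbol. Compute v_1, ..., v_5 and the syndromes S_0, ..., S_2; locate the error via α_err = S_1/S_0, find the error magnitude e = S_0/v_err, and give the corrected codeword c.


S = (2, 8, 6), error at position 3, error magnitude e = 8, c = [7, 4, 0, 5, 1].

Step 1: column multipliers v_i = (∏_{j≠i}(α_i − α_j))^{−1} mod 13.
  i = 1 (α = 3): (3−9)(3−4)(3−7)(3−2) = (−6)·(−1)·(−4)·1 = −24 ≡ 2, so v_1 = 2^{−1} = 7 (mod 13).
  i = 2 (α = 9): (9−3)(9−4)(9−7)(9−2) = 6·5·2·7 = 420 ≡ 4, so v_2 = 4^{−1} = 10 (mod 13).
  i = 3 (α = 4): (4−3)(4−9)(4−7)(4−2) = 1·(−5)·(−3)·2 = 30 ≡ 4, so v_3 = 4^{−1} = 10 (mod 13).
  i = 4 (α = 7): (7−3)(7−9)(7−4)(7−2) = 4·(−2)·3·5 = −120 ≡ 10, so v_4 = 10^{−1} = 4 (mod 13).
  i = 5 (α = 2): (2−3)(2−9)(2−4)(2−7) = (−1)·(−7)·(−2)·(−5) = 70 ≡ 5, so v_5 = 5^{−1} = 8 (mod 13).
  v = [7, 10, 10, 4, 8].
Step 2: syndromes of r = [7, 4, 8, 5, 1] (all sums mod 13).
  S_0 = Σ v_i r_i = 7·7 + 10·4 + 10·8 + 4·5 + 8·1 = 197 ≡ 2.
  S_1 = Σ v_i α_i r_i = 7·3·7 + 10·9·4 + 10·4·8 + 4·7·5 + 8·2·1 = 983 ≡ 8.
  α_i^2 mod 13 = [9, 3, 3, 10, 4].
  S_2 = Σ v_i α_i^2 r_i = 7·9·7 + 10·3·4 + 10·3·8 + 4·10·5 + 8·4·1 = 1033 ≡ 6.
  S = (2, 8, 6) ≠ 0, so r is not a codeword (an error is present).
Step 3: locate the error. For a single error e at position i, S_ℓ = v_i·e·α_i^ℓ, so α_err = S_1/S_0.
  S_0^{−1} = 2^{−1} = 7 (mod 13), so α_err = 8·7 = 56 ≡ 4 = α_3. Error position i = 3.
  Consistency check: S_2/S_1 = 6·5 = 30 ≡ 4 = α_err ✓ (single-error assumption holds).
Step 4: error magnitude e = S_0/v_3 = S_0·∏_{j≠3}(α_3 − α_j) = 2·4 = 8 ≡ 8 (mod 13).
Step 5: correct position 3: c_3 = r_3 − e = 8 − 8 ≡ 0 (mod 13). Hence c = [7, 4, 0, 5, 1].
  Check: interpolating c through the α_i gives m(x) = 2 + 6·x (degree < 2) with m(α_i) = c_i for every i, so c is indeed a codeword.


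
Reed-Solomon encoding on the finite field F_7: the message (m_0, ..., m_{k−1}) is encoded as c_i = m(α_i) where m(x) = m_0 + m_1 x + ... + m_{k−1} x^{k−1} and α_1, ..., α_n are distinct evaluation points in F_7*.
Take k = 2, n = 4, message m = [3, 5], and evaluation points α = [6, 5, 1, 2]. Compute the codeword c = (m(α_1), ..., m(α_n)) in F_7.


c = [5, 0, 1, 6]

Message polynomial: m(x) = 3 + 5·x (mod 7).
For each evaluation point α_i, compute m(α_i) mod 7:
  α_1 = 6: Horner steps 5 → 5, so m(6) = 5.
  α_2 = 5: Horner steps 5 → 0, so m(5) = 0.
  α_3 = 1: Horner steps 5 → 1, so m(1) = 1.
  α_4 = 2: Horner steps 5 → 6, so m(2) = 6.
Codeword c = [5, 0, 1, 6] ∈ F_7^4.


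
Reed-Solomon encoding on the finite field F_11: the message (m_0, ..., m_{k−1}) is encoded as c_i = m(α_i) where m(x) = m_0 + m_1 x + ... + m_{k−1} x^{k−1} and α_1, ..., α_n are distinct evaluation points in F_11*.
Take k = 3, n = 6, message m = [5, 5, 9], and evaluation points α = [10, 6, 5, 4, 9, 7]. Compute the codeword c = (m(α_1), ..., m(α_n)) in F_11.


c = [9, 7, 2, 4, 9, 8]

Message polynomial: m(x) = 5 + 5·x + 9·x^2 (mod 11).
For each evaluation point α_i, compute m(α_i) mod 11:
  α_1 = 10: Horner steps 9 → 7 → 9, so m(10) = 9.
  α_2 = 6: Horner steps 9 → 4 → 7, so m(6) = 7.
  α_3 = 5: Horner steps 9 → 6 → 2, so m(5) = 2.
  α_4 = 4: Horner steps 9 → 8 → 4, so m(4) = 4.
  α_5 = 9: Horner steps 9 → 9 → 9, so m(9) = 9.
  α_6 = 7: Horner steps 9 → 2 → 8, so m(7) = 8.
Codeword c = [9, 7, 2, 4, 9, 8] ∈ F_11^6.


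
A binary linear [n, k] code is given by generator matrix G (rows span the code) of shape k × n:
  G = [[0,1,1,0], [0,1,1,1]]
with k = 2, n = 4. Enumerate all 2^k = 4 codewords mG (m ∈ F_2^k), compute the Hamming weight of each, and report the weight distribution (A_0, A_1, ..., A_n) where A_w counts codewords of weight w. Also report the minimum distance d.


Weight distribution: A_0 = 1, A_1 = 1, A_2 = 1, A_3 = 1. Minimum distance d = 1.

Enumerate all 2^2 = 4 messages m ∈ F_2^2.
For each, compute codeword c = mG in F_2^4, then tally its weight.
  m = 00 → c = 0000, weight = 0.
  m = 10 → c = 0110, weight = 2.
  m = 01 → c = 0111, weight = 3.
  m = 11 → c = 0001, weight = 1.
Tally weights:
  weight 0: 1 codewords.
  weight 1: 1 codewords.
  weight 2: 1 codewords.
  weight 3: 1 codewords.
Minimum distance d = smallest w > 0 with A_w > 0 = 1.
Sanity: Σ A_w = 4 = 2^2 = 4 ✓.


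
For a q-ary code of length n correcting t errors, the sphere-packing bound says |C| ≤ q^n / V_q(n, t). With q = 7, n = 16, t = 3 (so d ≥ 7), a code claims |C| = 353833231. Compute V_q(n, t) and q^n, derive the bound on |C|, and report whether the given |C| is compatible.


V_q(n, t) = 125377, q^n = 33232930569601, Hamming bound = 265064011, |C| = 353833231 > bound (violated).

Step 1: Compute V_q(n, t) = Σ_{j=0}^3 C(n, j) (q−1)^j.
  j = 0: C(16,0)·(6)^0 = 1·1 = 1.
  j = 1: C(16,1)·(6)^1 = 16·6 = 96.
  j = 2: C(16,2)·(6)^2 = 120·36 = 4320.
  j = 3: C(16,3)·(6)^3 = 560·216 = 120960.
  V_q(n, t) = 1 + 96 + 4320 + 120960 = 125377.
Step 2: q^n = 7^16 = 33232930569601.
Step 3: Hamming bound ⌊q^n / V_q(n,t)⌋ = ⌊33232930569601/125377⌋ = 265064011.
Step 4: Compare |C| = 353833231 to 265064011: violated.
The claimed |C| lies above the Hamming bound, so no 7-ary code of length 16 with d ≥ 7 can have 353833231 codewords.


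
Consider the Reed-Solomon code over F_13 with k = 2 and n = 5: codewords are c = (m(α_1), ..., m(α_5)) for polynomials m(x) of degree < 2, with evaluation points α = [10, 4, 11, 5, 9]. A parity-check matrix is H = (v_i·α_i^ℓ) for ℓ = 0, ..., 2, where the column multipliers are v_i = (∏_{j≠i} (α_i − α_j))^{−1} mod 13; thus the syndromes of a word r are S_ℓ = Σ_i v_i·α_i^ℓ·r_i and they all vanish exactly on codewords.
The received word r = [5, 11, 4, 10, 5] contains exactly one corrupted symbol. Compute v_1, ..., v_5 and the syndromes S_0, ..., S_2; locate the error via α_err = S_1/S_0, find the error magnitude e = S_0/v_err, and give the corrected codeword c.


S = (12, 4, 10), error at position 5, error magnitude e = 12, c = [5, 11, 4, 10, 6].

Step 1: column multipliers v_i = (∏_{j≠i}(α_i − α_j))^{−1} mod 13.
  i = 1 (α = 10): (10−4)(10−11)(10−5)(10−9) = 6·(−1)·5·1 = −30 ≡ 9, so v_1 = 9^{−1} = 3 (mod 13).
  i = 2 (α = 4): (4−10)(4−11)(4−5)(4−9) = (−6)·(−7)·(−1)·(−5) = 210 ≡ 2, so v_2 = 2^{−1} = 7 (mod 13).
  i = 3 (α = 11): (11−10)(11−4)(11−5)(11−9) = 1·7·6·2 = 84 ≡ 6, so v_3 = 6^{−1} = 11 (mod 13).
  i = 4 (α = 5): (5−10)(5−4)(5−11)(5−9) = (−5)·1·(−6)·(−4) = −120 ≡ 10, so v_4 = 10^{−1} = 4 (mod 13).
  i = 5 (α = 9): (9−10)(9−4)(9−11)(9−5) = (−1)·5·(−2)·4 = 40 ≡ 1, so v_5 = 1^{−1} = 1 (mod 13).
  v = [3, 7, 11, 4, 1].
Step 2: syndromes of r = [5, 11, 4, 10, 5] (all sums mod 13).
  S_0 = Σ v_i r_i = 3·5 + 7·11 + 11·4 + 4·10 + 1·5 = 181 ≡ 12.
  S_1 = Σ v_i α_i r_i = 3·10·5 + 7·4·11 + 11·11·4 + 4·5·10 + 1·9·5 = 1187 ≡ 4.
  α_i^2 mod 13 = [9, 3, 4, 12, 3].
  S_2 = Σ v_i α_i^2 r_i = 3·9·5 + 7·3·11 + 11·4·4 + 4·12·10 + 1·3·5 = 1037 ≡ 10.
  S = (12, 4, 10) ≠ 0, so r is not a codeword (an error is present).
Step 3: locate the error. For a single error e at position i, S_ℓ = v_i·e·α_i^ℓ, so α_err = S_1/S_0.
  S_0^{−1} = 12^{−1} = 12 (mod 13), so α_err = 4·12 = 48 ≡ 9 = α_5. Error position i = 5.
  Consistency check: S_2/S_1 = 10·10 = 100 ≡ 9 = α_err ✓ (single-error assumption holds).
Step 4: error magnitude e = S_0/v_5 = S_0·∏_{j≠5}(α_5 − α_j) = 12·1 = 12 ≡ 12 (mod 13).
Step 5: correct position 5: c_5 = r_5 − e = 5 − 12 ≡ 6 (mod 13). Hence c = [5, 11, 4, 10, 6].
  Check: interpolating c through the α_i gives m(x) = 2 + 12·x (degree < 2) with m(α_i) = c_i for every i, so c is indeed a codeword.


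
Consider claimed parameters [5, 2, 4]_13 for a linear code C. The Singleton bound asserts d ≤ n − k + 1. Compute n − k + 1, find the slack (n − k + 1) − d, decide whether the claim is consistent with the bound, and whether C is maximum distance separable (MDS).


Singleton RHS = n − k + 1 = 4, slack = 0, bound satisfied, MDS.

Singleton bound: d ≤ n − k + 1.
Here n = 5, k = 2, so n − k + 1 = 4.
Given d = 4, check d ≤ 4: YES.
Slack = (n − k + 1) − d = 0.
The code is MDS (slack = 0).
Description: the claimed parameters are [5, 2, 4]_13; such a code would be MDS (meets Singleton bound).
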